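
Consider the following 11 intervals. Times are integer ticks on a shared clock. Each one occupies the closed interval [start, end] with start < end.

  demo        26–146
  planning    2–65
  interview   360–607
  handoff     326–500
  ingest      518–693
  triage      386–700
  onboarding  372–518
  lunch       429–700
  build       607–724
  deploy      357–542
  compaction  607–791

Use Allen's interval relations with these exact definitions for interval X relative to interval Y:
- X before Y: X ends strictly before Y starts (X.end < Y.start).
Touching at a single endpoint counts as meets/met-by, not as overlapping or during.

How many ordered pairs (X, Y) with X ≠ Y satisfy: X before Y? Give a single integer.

25

Checking all 110 ordered pairs for relation 'before'; matching pairs in alphabetical order:
(demo, build): demo before build ✓
(demo, compaction): demo before compaction ✓
(demo, deploy): demo before deploy ✓
(demo, handoff): demo before handoff ✓
(demo, ingest): demo before ingest ✓
(demo, interview): demo before interview ✓
(demo, lunch): demo before lunch ✓
(demo, onboarding): demo before onboarding ✓
(demo, triage): demo before triage ✓
(deploy, build): deploy before build ✓
(deploy, compaction): deploy before compaction ✓
(handoff, build): handoff before build ✓
(handoff, compaction): handoff before compaction ✓
(handoff, ingest): handoff before ingest ✓
(onboarding, build): onboarding before build ✓
(onboarding, compaction): onboarding before compaction ✓
(planning, build): planning before build ✓
(planning, compaction): planning before compaction ✓
(planning, deploy): planning before deploy ✓
(planning, handoff): planning before handoff ✓
(planning, ingest): planning before ingest ✓
(planning, interview): planning before interview ✓
(planning, lunch): planning before lunch ✓
(planning, onboarding): planning before onboarding ✓
... plus 1 further pairs not listed.
Count: 25.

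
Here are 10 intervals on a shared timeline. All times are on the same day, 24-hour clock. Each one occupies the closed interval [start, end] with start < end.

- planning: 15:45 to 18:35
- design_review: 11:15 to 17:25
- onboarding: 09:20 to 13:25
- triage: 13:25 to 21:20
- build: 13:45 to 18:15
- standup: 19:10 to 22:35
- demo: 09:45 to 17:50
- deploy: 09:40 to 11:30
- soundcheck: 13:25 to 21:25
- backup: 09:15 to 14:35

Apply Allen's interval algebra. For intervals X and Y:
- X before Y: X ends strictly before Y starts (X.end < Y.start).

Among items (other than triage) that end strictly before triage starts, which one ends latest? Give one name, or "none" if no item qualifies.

deploy

Target triage = [13:25, 21:20].
backup [09:15, 14:35] → overlaps → excluded.
build [13:45, 18:15] → during → excluded.
demo [09:45, 17:50] → overlaps → excluded.
deploy [09:40, 11:30] → before → candidate.
design_review [11:15, 17:25] → overlaps → excluded.
onboarding [09:20, 13:25] → meets → excluded.
planning [15:45, 18:35] → during → excluded.
soundcheck [13:25, 21:25] → started-by → excluded.
standup [19:10, 22:35] → overlapped-by → excluded.
Among candidates, latest end is 11:30 → deploy.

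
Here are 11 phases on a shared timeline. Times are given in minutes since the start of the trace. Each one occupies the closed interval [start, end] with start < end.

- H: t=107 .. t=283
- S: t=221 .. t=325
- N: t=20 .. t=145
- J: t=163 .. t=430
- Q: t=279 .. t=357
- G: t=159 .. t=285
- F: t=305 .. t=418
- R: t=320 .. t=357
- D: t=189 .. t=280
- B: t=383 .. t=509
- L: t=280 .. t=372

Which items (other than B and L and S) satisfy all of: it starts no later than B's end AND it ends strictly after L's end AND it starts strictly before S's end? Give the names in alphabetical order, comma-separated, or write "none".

Conditions: its start is no later than B's end (X.start <= t=509) AND its end is strictly after L's end (X.end > t=372) AND its start is strictly before S's end (X.start < t=325).
D: start t=189 <= t=509? ✓; end t=280 > t=372? ✗; start t=189 < t=325? ✓ → no.
F: start t=305 <= t=509? ✓; end t=418 > t=372? ✓; start t=305 < t=325? ✓ → yes.
G: start t=159 <= t=509? ✓; end t=285 > t=372? ✗; start t=159 < t=325? ✓ → no.
H: start t=107 <= t=509? ✓; end t=283 > t=372? ✗; start t=107 < t=325? ✓ → no.
J: start t=163 <= t=509? ✓; end t=430 > t=372? ✓; start t=163 < t=325? ✓ → yes.
N: start t=20 <= t=509? ✓; end t=145 > t=372? ✗; start t=20 < t=325? ✓ → no.
Q: start t=279 <= t=509? ✓; end t=357 > t=372? ✗; start t=279 < t=325? ✓ → no.
R: start t=320 <= t=509? ✓; end t=357 > t=372? ✗; start t=320 < t=325? ✓ → no.
Result: F, J.

F, J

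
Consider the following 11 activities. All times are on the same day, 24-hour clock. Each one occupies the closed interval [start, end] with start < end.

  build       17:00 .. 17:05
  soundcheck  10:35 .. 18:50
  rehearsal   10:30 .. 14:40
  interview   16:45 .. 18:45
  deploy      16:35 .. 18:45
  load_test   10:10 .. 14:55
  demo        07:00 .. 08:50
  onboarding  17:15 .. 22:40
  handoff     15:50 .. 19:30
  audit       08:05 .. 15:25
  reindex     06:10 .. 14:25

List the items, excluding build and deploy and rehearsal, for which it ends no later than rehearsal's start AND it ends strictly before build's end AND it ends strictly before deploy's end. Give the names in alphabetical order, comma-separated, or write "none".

Conditions: its end is no later than rehearsal's start (X.end <= 10:30) AND its end is strictly before build's end (X.end < 17:05) AND its end is strictly before deploy's end (X.end < 18:45).
audit: end 15:25 <= 10:30? ✗; end 15:25 < 17:05? ✓; end 15:25 < 18:45? ✓ → no.
demo: end 08:50 <= 10:30? ✓; end 08:50 < 17:05? ✓; end 08:50 < 18:45? ✓ → yes.
handoff: end 19:30 <= 10:30? ✗; end 19:30 < 17:05? ✗; end 19:30 < 18:45? ✗ → no.
interview: end 18:45 <= 10:30? ✗; end 18:45 < 17:05? ✗; end 18:45 < 18:45? ✗ → no.
load_test: end 14:55 <= 10:30? ✗; end 14:55 < 17:05? ✓; end 14:55 < 18:45? ✓ → no.
onboarding: end 22:40 <= 10:30? ✗; end 22:40 < 17:05? ✗; end 22:40 < 18:45? ✗ → no.
reindex: end 14:25 <= 10:30? ✗; end 14:25 < 17:05? ✓; end 14:25 < 18:45? ✓ → no.
soundcheck: end 18:50 <= 10:30? ✗; end 18:50 < 17:05? ✗; end 18:50 < 18:45? ✗ → no.
Result: demo.

demo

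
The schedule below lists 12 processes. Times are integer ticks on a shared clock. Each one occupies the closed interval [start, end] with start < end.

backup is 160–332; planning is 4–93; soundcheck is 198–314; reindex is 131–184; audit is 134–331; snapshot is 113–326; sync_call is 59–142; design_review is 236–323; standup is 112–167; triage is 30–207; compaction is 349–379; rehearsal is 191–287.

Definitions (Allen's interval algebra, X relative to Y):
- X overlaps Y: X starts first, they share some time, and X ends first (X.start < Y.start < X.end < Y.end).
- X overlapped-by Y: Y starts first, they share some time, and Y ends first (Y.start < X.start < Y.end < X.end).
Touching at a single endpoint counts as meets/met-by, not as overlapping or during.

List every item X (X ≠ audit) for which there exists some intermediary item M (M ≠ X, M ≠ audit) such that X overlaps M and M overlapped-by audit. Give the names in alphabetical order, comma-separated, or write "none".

Target audit = [134, 331].
Intermediaries M with M overlapped-by audit: backup.
Via backup — items with X overlaps backup: reindex, snapshot, standup, triage.
Union: reindex, snapshot, standup, triage.

reindex, snapshot, standup, triage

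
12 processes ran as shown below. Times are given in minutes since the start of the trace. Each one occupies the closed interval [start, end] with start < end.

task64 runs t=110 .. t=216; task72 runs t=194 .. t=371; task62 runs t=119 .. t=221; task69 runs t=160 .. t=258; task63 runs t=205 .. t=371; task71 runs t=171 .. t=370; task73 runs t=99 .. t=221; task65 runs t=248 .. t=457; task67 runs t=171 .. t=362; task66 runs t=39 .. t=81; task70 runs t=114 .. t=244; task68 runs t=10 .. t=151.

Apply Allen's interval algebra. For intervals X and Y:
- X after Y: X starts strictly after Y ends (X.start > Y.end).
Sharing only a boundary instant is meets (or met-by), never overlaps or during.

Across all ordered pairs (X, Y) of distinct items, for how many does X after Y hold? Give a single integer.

Checking all 132 ordered pairs for relation 'after'; matching pairs in alphabetical order:
(task62, task66): task62 after task66 ✓
(task63, task66): task63 after task66 ✓
(task63, task68): task63 after task68 ✓
(task64, task66): task64 after task66 ✓
(task65, task62): task65 after task62 ✓
(task65, task64): task65 after task64 ✓
(task65, task66): task65 after task66 ✓
(task65, task68): task65 after task68 ✓
(task65, task70): task65 after task70 ✓
(task65, task73): task65 after task73 ✓
(task67, task66): task67 after task66 ✓
(task67, task68): task67 after task68 ✓
(task69, task66): task69 after task66 ✓
(task69, task68): task69 after task68 ✓
(task70, task66): task70 after task66 ✓
(task71, task66): task71 after task66 ✓
(task71, task68): task71 after task68 ✓
(task72, task66): task72 after task66 ✓
(task72, task68): task72 after task68 ✓
(task73, task66): task73 after task66 ✓
Count: 20.

20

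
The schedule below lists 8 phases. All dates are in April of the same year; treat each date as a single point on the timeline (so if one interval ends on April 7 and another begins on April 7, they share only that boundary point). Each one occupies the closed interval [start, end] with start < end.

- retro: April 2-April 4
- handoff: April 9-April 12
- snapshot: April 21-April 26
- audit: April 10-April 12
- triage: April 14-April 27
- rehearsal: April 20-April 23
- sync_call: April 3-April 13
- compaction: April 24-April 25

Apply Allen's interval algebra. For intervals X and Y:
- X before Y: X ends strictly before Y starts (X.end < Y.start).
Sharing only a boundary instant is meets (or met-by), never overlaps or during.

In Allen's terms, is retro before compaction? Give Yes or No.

retro = [April 2, April 4], compaction = [April 24, April 25].
Actual relation of retro to compaction: before.
Asked whether 'before' holds → Yes.

Yes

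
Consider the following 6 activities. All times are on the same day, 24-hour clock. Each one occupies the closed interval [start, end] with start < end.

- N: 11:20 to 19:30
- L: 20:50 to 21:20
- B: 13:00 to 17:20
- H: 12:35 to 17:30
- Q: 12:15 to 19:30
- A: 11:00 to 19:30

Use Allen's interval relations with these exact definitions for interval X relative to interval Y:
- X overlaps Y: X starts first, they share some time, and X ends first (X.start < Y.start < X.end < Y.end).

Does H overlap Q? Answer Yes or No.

No

H = [12:35, 17:30], Q = [12:15, 19:30].
Actual relation of H to Q: during.
Asked whether 'overlaps' holds → No.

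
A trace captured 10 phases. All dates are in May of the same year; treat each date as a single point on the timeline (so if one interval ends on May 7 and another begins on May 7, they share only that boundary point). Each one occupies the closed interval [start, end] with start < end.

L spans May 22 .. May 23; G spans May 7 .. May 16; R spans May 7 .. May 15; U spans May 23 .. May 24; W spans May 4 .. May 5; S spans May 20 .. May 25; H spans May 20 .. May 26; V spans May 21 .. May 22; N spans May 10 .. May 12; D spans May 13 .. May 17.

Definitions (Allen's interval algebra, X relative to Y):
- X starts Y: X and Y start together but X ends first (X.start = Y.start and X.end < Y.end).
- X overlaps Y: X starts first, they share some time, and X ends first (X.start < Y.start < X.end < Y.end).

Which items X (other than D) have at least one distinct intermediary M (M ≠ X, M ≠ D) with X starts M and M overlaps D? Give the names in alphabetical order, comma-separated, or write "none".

Target D = [May 13, May 17].
Intermediaries M with M overlaps D: G, R.
Via G — items with X starts G: R.
Via R — items with X starts R: none.
Union: R.

R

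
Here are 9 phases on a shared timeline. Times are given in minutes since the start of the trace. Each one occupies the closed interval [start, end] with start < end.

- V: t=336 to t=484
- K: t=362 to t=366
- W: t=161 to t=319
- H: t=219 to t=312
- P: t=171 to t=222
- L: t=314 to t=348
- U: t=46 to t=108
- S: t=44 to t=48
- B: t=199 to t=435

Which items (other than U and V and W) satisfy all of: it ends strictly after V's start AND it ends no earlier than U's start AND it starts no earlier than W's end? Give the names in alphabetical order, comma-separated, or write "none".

Conditions: its end is strictly after V's start (X.end > t=336) AND its end is no earlier than U's start (X.end >= t=46) AND its start is no earlier than W's end (X.start >= t=319).
B: end t=435 > t=336? ✓; end t=435 >= t=46? ✓; start t=199 >= t=319? ✗ → no.
H: end t=312 > t=336? ✗; end t=312 >= t=46? ✓; start t=219 >= t=319? ✗ → no.
K: end t=366 > t=336? ✓; end t=366 >= t=46? ✓; start t=362 >= t=319? ✓ → yes.
L: end t=348 > t=336? ✓; end t=348 >= t=46? ✓; start t=314 >= t=319? ✗ → no.
P: end t=222 > t=336? ✗; end t=222 >= t=46? ✓; start t=171 >= t=319? ✗ → no.
S: end t=48 > t=336? ✗; end t=48 >= t=46? ✓; start t=44 >= t=319? ✗ → no.
Result: K.

K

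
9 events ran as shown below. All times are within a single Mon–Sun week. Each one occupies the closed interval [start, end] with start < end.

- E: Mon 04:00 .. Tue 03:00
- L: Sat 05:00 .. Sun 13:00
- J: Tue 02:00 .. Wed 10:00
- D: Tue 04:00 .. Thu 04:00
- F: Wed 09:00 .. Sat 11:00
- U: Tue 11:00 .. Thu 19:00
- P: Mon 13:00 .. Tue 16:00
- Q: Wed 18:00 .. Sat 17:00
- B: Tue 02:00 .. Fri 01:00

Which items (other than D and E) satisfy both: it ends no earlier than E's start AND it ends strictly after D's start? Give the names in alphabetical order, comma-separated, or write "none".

B, F, J, L, P, Q, U

Conditions: its end is no earlier than E's start (X.end >= Mon 04:00) AND its end is strictly after D's start (X.end > Tue 04:00).
B: end Fri 01:00 >= Mon 04:00? ✓; end Fri 01:00 > Tue 04:00? ✓ → yes.
F: end Sat 11:00 >= Mon 04:00? ✓; end Sat 11:00 > Tue 04:00? ✓ → yes.
J: end Wed 10:00 >= Mon 04:00? ✓; end Wed 10:00 > Tue 04:00? ✓ → yes.
L: end Sun 13:00 >= Mon 04:00? ✓; end Sun 13:00 > Tue 04:00? ✓ → yes.
P: end Tue 16:00 >= Mon 04:00? ✓; end Tue 16:00 > Tue 04:00? ✓ → yes.
Q: end Sat 17:00 >= Mon 04:00? ✓; end Sat 17:00 > Tue 04:00? ✓ → yes.
U: end Thu 19:00 >= Mon 04:00? ✓; end Thu 19:00 > Tue 04:00? ✓ → yes.
Result: B, F, J, L, P, Q, U.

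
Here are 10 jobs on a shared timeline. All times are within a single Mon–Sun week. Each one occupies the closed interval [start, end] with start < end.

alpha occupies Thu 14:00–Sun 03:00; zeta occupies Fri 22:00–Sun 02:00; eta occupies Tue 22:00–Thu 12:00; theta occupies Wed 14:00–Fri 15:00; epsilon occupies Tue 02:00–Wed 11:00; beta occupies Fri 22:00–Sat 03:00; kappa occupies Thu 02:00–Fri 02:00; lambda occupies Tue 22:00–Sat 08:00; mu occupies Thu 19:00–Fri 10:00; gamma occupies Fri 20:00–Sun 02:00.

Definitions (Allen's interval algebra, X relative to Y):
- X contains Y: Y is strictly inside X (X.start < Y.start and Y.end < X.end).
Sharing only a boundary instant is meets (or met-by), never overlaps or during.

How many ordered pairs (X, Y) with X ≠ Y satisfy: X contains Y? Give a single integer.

11

Checking all 90 ordered pairs for relation 'contains'; matching pairs in alphabetical order:
(alpha, beta): alpha contains beta ✓
(alpha, gamma): alpha contains gamma ✓
(alpha, mu): alpha contains mu ✓
(alpha, zeta): alpha contains zeta ✓
(gamma, beta): gamma contains beta ✓
(lambda, beta): lambda contains beta ✓
(lambda, kappa): lambda contains kappa ✓
(lambda, mu): lambda contains mu ✓
(lambda, theta): lambda contains theta ✓
(theta, kappa): theta contains kappa ✓
(theta, mu): theta contains mu ✓
Count: 11.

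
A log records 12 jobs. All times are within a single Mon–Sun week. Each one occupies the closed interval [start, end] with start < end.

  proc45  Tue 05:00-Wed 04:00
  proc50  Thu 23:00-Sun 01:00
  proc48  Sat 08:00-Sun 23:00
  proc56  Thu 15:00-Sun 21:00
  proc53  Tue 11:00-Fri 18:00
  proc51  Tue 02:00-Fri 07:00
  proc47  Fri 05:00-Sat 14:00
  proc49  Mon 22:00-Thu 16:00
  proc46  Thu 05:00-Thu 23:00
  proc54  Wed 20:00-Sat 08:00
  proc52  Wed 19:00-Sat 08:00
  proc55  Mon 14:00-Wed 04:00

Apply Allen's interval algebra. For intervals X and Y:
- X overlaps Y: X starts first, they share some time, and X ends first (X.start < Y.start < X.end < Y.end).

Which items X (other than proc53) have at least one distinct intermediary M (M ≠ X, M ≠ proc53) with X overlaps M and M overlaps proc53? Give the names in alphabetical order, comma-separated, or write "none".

proc49, proc55

Target proc53 = [Tue 11:00, Fri 18:00].
Intermediaries M with M overlaps proc53: proc45, proc49, proc51, proc55.
Via proc45 — items with X overlaps proc45: none.
Via proc49 — items with X overlaps proc49: proc55.
Via proc51 — items with X overlaps proc51: proc49, proc55.
Via proc55 — items with X overlaps proc55: none.
Union: proc49, proc55.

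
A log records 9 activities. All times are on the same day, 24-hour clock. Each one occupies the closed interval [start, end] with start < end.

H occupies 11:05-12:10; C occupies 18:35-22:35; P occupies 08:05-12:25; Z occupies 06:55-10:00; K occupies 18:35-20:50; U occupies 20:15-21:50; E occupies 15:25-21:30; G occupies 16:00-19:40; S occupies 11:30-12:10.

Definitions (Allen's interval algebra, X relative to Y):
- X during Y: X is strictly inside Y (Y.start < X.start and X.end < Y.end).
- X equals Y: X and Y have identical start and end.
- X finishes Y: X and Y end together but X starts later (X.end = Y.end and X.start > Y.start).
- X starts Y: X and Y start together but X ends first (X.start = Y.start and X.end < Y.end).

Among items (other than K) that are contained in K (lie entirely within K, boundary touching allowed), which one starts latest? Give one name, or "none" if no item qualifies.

Target K = [18:35, 20:50].
C [18:35, 22:35] → started-by → excluded.
E [15:25, 21:30] → contains → excluded.
G [16:00, 19:40] → overlaps → excluded.
H [11:05, 12:10] → before → excluded.
P [08:05, 12:25] → before → excluded.
S [11:30, 12:10] → before → excluded.
U [20:15, 21:50] → overlapped-by → excluded.
Z [06:55, 10:00] → before → excluded.
No candidates → none.

none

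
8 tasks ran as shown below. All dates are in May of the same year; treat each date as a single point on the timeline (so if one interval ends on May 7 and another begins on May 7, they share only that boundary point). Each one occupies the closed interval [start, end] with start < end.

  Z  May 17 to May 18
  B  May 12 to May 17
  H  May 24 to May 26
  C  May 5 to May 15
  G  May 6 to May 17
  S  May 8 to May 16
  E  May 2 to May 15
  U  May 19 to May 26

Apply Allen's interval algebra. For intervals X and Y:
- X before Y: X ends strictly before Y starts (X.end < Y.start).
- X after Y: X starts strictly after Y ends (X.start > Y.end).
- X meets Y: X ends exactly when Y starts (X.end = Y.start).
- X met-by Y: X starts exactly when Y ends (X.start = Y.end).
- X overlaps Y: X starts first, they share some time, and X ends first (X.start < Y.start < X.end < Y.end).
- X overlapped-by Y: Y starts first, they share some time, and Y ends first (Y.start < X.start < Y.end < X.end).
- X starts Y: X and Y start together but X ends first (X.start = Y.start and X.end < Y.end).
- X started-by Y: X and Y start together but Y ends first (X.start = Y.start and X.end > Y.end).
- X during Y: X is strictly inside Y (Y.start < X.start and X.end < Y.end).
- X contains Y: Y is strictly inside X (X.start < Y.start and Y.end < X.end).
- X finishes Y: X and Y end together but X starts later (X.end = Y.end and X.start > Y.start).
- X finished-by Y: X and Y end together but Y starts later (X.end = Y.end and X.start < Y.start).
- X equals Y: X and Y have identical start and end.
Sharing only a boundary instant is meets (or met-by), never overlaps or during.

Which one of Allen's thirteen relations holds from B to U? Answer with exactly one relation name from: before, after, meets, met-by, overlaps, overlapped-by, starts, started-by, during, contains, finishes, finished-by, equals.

B = [May 12, May 17]; U = [May 19, May 26].
Compare endpoints: B.start < U.start, B.start < U.end, B.end < U.start, B.end < U.end.
That pattern is 'before'.

before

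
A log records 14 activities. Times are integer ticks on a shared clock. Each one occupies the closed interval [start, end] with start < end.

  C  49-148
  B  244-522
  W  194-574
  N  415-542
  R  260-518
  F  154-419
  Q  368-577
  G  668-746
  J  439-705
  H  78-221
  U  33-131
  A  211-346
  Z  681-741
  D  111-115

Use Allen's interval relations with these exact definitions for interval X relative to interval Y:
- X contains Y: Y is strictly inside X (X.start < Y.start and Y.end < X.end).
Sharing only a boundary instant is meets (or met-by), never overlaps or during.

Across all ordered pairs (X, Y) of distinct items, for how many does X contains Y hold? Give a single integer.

11

Checking all 182 ordered pairs for relation 'contains'; matching pairs in alphabetical order:
(B, R): B contains R ✓
(C, D): C contains D ✓
(F, A): F contains A ✓
(G, Z): G contains Z ✓
(H, D): H contains D ✓
(Q, N): Q contains N ✓
(U, D): U contains D ✓
(W, A): W contains A ✓
(W, B): W contains B ✓
(W, N): W contains N ✓
(W, R): W contains R ✓
Count: 11.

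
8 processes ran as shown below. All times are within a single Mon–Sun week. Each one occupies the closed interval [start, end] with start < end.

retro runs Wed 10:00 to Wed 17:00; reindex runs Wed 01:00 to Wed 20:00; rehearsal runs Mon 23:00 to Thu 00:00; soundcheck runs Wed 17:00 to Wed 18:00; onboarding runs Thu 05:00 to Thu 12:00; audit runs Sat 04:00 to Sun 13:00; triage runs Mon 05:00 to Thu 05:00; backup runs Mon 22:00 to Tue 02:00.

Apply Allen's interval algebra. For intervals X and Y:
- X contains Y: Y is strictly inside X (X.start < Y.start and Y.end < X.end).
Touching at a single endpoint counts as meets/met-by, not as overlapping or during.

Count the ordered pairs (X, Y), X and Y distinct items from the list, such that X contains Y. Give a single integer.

10

Checking all 56 ordered pairs for relation 'contains'; matching pairs in alphabetical order:
(rehearsal, reindex): rehearsal contains reindex ✓
(rehearsal, retro): rehearsal contains retro ✓
(rehearsal, soundcheck): rehearsal contains soundcheck ✓
(reindex, retro): reindex contains retro ✓
(reindex, soundcheck): reindex contains soundcheck ✓
(triage, backup): triage contains backup ✓
(triage, rehearsal): triage contains rehearsal ✓
(triage, reindex): triage contains reindex ✓
(triage, retro): triage contains retro ✓
(triage, soundcheck): triage contains soundcheck ✓
Count: 10.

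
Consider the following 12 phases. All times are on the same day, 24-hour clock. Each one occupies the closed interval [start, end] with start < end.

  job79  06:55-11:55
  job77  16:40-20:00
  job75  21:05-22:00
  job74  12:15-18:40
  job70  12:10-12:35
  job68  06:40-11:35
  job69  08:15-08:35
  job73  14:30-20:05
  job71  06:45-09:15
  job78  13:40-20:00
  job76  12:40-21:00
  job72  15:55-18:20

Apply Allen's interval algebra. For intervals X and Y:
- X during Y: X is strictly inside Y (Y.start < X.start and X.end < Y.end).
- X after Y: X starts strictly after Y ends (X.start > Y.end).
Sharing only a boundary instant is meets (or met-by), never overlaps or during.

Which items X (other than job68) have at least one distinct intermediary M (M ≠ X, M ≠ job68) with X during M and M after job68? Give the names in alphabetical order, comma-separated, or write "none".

Target job68 = [06:40, 11:35].
Intermediaries M with M after job68: job70, job72, job73, job74, job75, job76, job77, job78.
Via job70 — items with X during job70: none.
Via job72 — items with X during job72: none.
Via job73 — items with X during job73: job72, job77.
Via job74 — items with X during job74: job72.
Via job75 — items with X during job75: none.
Via job76 — items with X during job76: job72, job73, job77, job78.
Via job77 — items with X during job77: none.
Via job78 — items with X during job78: job72.
Union: job72, job73, job77, job78.

job72, job73, job77, job78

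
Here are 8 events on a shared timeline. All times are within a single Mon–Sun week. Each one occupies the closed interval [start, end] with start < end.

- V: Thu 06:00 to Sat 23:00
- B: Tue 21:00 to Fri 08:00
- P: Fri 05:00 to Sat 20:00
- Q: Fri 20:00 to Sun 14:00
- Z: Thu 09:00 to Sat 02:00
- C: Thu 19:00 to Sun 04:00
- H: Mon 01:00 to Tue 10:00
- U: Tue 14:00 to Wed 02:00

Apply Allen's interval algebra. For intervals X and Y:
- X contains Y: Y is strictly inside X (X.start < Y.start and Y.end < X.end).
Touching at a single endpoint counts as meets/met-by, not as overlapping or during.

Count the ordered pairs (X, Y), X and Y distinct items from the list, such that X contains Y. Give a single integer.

Checking all 56 ordered pairs for relation 'contains'; matching pairs in alphabetical order:
(C, P): C contains P ✓
(V, P): V contains P ✓
(V, Z): V contains Z ✓
Count: 3.

3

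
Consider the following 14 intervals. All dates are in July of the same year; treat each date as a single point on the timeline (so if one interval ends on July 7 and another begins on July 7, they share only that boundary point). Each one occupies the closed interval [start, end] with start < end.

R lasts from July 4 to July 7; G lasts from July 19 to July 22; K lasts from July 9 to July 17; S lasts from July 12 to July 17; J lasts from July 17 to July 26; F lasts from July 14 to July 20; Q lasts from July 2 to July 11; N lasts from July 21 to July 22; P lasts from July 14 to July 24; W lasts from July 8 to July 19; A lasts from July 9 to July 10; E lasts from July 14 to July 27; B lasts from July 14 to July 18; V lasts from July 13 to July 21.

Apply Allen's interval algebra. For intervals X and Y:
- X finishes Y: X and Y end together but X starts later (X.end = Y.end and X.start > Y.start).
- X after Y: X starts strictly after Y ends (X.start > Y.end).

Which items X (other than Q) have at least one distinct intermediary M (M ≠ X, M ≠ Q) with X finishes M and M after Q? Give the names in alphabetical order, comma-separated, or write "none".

Target Q = [July 2, July 11].
Intermediaries M with M after Q: B, E, F, G, J, N, P, S, V.
Via B — items with X finishes B: none.
Via E — items with X finishes E: none.
Via F — items with X finishes F: none.
Via G — items with X finishes G: N.
Via J — items with X finishes J: none.
Via N — items with X finishes N: none.
Via P — items with X finishes P: none.
Via S — items with X finishes S: none.
Via V — items with X finishes V: none.
Union: N.

N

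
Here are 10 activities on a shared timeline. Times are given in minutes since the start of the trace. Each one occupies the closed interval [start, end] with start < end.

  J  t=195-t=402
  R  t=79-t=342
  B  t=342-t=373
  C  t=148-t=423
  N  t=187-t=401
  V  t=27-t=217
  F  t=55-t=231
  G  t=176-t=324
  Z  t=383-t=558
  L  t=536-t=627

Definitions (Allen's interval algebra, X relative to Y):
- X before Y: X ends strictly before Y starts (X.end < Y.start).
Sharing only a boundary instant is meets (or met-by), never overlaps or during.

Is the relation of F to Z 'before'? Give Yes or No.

F = [t=55, t=231], Z = [t=383, t=558].
Actual relation of F to Z: before.
Asked whether 'before' holds → Yes.

Yes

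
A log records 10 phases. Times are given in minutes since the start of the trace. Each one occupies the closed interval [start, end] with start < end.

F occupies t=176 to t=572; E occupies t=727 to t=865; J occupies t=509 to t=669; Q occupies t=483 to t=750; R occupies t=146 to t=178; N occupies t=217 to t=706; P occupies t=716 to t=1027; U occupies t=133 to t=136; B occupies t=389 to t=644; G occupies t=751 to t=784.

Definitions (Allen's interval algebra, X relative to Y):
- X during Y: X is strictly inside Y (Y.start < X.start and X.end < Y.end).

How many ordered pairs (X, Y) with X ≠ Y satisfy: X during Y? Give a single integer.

Checking all 90 ordered pairs for relation 'during'; matching pairs in alphabetical order:
(B, N): B during N ✓
(E, P): E during P ✓
(G, E): G during E ✓
(G, P): G during P ✓
(J, N): J during N ✓
(J, Q): J during Q ✓
Count: 6.

6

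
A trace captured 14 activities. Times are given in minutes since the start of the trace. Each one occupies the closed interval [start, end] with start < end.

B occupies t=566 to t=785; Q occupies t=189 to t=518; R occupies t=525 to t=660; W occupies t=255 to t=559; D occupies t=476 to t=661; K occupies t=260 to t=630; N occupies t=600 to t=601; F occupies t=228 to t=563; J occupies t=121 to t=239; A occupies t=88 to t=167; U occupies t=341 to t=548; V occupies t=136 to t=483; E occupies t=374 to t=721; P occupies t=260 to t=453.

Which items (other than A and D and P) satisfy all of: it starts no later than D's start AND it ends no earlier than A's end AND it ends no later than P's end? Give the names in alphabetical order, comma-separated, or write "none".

J

Conditions: its start is no later than D's start (X.start <= t=476) AND its end is no earlier than A's end (X.end >= t=167) AND its end is no later than P's end (X.end <= t=453).
B: start t=566 <= t=476? ✗; end t=785 >= t=167? ✓; end t=785 <= t=453? ✗ → no.
E: start t=374 <= t=476? ✓; end t=721 >= t=167? ✓; end t=721 <= t=453? ✗ → no.
F: start t=228 <= t=476? ✓; end t=563 >= t=167? ✓; end t=563 <= t=453? ✗ → no.
J: start t=121 <= t=476? ✓; end t=239 >= t=167? ✓; end t=239 <= t=453? ✓ → yes.
K: start t=260 <= t=476? ✓; end t=630 >= t=167? ✓; end t=630 <= t=453? ✗ → no.
N: start t=600 <= t=476? ✗; end t=601 >= t=167? ✓; end t=601 <= t=453? ✗ → no.
Q: start t=189 <= t=476? ✓; end t=518 >= t=167? ✓; end t=518 <= t=453? ✗ → no.
R: start t=525 <= t=476? ✗; end t=660 >= t=167? ✓; end t=660 <= t=453? ✗ → no.
U: start t=341 <= t=476? ✓; end t=548 >= t=167? ✓; end t=548 <= t=453? ✗ → no.
V: start t=136 <= t=476? ✓; end t=483 >= t=167? ✓; end t=483 <= t=453? ✗ → no.
W: start t=255 <= t=476? ✓; end t=559 >= t=167? ✓; end t=559 <= t=453? ✗ → no.
Result: J.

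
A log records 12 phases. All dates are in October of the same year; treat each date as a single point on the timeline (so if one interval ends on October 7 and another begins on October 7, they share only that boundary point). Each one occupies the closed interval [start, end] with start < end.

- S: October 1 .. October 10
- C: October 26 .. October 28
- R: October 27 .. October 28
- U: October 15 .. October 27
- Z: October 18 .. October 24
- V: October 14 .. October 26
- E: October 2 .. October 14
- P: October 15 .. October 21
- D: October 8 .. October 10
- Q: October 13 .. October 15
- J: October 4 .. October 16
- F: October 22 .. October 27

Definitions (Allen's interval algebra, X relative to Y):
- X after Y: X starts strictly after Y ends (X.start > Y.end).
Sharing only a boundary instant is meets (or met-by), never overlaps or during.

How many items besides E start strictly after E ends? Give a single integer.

Target E = [October 2, October 14].
C [October 26, October 28] → after → counts.
D [October 8, October 10] → during → no.
F [October 22, October 27] → after → counts.
J [October 4, October 16] → overlapped-by → no.
P [October 15, October 21] → after → counts.
Q [October 13, October 15] → overlapped-by → no.
R [October 27, October 28] → after → counts.
S [October 1, October 10] → overlaps → no.
U [October 15, October 27] → after → counts.
V [October 14, October 26] → met-by → no.
Z [October 18, October 24] → after → counts.
Total: 6.

6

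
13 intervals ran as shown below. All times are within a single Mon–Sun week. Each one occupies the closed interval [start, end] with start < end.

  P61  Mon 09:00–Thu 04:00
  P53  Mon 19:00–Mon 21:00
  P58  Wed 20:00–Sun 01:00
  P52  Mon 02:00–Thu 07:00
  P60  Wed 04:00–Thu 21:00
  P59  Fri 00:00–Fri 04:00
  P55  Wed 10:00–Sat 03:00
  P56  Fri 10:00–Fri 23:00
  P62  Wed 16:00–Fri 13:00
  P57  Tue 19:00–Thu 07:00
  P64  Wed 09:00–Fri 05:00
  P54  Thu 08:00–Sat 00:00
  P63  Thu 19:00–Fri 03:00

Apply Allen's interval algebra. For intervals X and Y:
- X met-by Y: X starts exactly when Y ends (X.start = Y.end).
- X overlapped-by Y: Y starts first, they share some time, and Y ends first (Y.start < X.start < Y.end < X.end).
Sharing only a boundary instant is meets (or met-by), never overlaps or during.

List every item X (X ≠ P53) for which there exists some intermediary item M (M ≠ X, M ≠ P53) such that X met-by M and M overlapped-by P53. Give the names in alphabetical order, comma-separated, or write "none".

Target P53 = [Mon 19:00, Mon 21:00].
Intermediaries M with M overlapped-by P53: none.
Union: none.

none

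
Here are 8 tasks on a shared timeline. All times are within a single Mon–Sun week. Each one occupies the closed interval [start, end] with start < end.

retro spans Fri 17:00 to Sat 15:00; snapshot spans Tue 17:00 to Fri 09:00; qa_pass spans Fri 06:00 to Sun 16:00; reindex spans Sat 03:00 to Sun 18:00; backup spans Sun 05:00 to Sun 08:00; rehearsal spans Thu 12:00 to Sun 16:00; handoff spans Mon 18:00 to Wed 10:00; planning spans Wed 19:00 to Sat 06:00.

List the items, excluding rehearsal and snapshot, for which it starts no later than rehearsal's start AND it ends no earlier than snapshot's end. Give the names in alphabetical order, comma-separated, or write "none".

Conditions: its start is no later than rehearsal's start (X.start <= Thu 12:00) AND its end is no earlier than snapshot's end (X.end >= Fri 09:00).
backup: start Sun 05:00 <= Thu 12:00? ✗; end Sun 08:00 >= Fri 09:00? ✓ → no.
handoff: start Mon 18:00 <= Thu 12:00? ✓; end Wed 10:00 >= Fri 09:00? ✗ → no.
planning: start Wed 19:00 <= Thu 12:00? ✓; end Sat 06:00 >= Fri 09:00? ✓ → yes.
qa_pass: start Fri 06:00 <= Thu 12:00? ✗; end Sun 16:00 >= Fri 09:00? ✓ → no.
reindex: start Sat 03:00 <= Thu 12:00? ✗; end Sun 18:00 >= Fri 09:00? ✓ → no.
retro: start Fri 17:00 <= Thu 12:00? ✗; end Sat 15:00 >= Fri 09:00? ✓ → no.
Result: planning.

planning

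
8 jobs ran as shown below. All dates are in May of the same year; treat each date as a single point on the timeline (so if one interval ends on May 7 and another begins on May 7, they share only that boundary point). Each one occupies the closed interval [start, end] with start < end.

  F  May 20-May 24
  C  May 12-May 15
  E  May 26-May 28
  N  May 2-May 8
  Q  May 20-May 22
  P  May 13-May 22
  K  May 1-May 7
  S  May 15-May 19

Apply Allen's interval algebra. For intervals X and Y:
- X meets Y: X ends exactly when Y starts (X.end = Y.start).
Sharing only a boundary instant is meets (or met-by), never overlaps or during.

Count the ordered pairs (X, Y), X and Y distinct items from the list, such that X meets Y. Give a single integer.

1

Checking all 56 ordered pairs for relation 'meets'; matching pairs in alphabetical order:
(C, S): C meets S ✓
Count: 1.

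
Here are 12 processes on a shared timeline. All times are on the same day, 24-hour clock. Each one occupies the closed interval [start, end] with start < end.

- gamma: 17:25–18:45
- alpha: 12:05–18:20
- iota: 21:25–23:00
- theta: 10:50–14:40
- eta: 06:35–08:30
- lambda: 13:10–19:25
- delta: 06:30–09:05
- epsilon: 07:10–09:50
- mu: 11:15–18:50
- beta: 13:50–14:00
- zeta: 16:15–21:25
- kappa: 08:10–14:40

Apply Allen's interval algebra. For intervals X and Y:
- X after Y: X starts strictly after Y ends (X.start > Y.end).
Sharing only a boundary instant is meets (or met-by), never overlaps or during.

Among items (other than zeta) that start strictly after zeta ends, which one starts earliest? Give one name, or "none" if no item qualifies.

Target zeta = [16:15, 21:25].
alpha [12:05, 18:20] → overlaps → excluded.
beta [13:50, 14:00] → before → excluded.
delta [06:30, 09:05] → before → excluded.
epsilon [07:10, 09:50] → before → excluded.
eta [06:35, 08:30] → before → excluded.
gamma [17:25, 18:45] → during → excluded.
iota [21:25, 23:00] → met-by → excluded.
kappa [08:10, 14:40] → before → excluded.
lambda [13:10, 19:25] → overlaps → excluded.
mu [11:15, 18:50] → overlaps → excluded.
theta [10:50, 14:40] → before → excluded.
No candidates → none.

none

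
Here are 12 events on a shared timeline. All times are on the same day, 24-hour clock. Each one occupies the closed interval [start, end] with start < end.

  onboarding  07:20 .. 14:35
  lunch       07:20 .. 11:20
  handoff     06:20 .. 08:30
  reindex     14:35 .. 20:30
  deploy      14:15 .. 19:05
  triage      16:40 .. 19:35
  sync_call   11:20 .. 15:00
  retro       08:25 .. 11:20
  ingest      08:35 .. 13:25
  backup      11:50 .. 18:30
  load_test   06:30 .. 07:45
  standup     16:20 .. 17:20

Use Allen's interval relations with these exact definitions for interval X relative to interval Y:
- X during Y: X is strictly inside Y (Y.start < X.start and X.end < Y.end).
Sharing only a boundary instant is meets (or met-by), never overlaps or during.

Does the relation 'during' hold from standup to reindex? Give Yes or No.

Yes

standup = [16:20, 17:20], reindex = [14:35, 20:30].
Actual relation of standup to reindex: during.
Asked whether 'during' holds → Yes.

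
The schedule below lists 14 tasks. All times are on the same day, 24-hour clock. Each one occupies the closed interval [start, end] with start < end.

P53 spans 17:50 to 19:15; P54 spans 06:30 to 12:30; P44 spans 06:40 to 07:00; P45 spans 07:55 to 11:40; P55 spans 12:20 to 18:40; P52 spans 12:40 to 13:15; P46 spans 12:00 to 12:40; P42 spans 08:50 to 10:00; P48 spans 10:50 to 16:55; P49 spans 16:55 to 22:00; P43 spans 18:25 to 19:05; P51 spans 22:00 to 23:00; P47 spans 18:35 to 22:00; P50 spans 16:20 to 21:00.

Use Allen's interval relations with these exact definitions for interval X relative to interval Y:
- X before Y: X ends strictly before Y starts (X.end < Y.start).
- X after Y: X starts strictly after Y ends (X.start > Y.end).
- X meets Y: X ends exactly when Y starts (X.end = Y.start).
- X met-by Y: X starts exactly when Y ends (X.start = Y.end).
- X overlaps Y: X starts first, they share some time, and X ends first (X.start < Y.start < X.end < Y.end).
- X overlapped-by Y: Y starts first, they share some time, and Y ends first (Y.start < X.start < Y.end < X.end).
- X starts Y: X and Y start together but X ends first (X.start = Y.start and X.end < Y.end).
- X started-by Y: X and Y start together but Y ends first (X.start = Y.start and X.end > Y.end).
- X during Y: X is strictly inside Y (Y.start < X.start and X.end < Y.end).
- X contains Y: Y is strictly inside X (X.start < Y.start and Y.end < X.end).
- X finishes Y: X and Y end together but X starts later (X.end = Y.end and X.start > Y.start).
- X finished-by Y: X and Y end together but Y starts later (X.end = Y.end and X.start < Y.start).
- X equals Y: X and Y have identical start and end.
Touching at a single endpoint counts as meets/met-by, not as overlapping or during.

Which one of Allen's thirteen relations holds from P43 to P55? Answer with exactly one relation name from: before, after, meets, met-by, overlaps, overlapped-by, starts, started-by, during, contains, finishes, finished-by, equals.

P43 = [18:25, 19:05]; P55 = [12:20, 18:40].
Compare endpoints: P43.start > P55.start, P43.start < P55.end, P43.end > P55.start, P43.end > P55.end.
That pattern is 'overlapped-by'.

overlapped-by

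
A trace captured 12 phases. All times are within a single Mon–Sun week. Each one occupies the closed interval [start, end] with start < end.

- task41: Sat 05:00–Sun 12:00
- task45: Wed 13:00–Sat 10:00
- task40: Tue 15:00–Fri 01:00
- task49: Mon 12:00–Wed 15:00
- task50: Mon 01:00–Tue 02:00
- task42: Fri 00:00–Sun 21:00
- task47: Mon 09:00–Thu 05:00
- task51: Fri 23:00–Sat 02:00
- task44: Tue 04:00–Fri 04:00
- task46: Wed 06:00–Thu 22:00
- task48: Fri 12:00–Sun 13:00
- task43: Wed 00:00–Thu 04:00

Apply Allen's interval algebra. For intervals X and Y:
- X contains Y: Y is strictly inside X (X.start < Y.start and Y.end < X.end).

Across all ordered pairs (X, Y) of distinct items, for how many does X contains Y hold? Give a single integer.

13

Checking all 132 ordered pairs for relation 'contains'; matching pairs in alphabetical order:
(task40, task43): task40 contains task43 ✓
(task40, task46): task40 contains task46 ✓
(task42, task41): task42 contains task41 ✓
(task42, task48): task42 contains task48 ✓
(task42, task51): task42 contains task51 ✓
(task44, task40): task44 contains task40 ✓
(task44, task43): task44 contains task43 ✓
(task44, task46): task44 contains task46 ✓
(task45, task51): task45 contains task51 ✓
(task47, task43): task47 contains task43 ✓
(task47, task49): task47 contains task49 ✓
(task48, task41): task48 contains task41 ✓
(task48, task51): task48 contains task51 ✓
Count: 13.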